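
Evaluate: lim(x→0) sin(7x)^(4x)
This is an exponential indeterminate form.

For exponential indeterminate forms, take the natural log:
  Let L = lim(x→0) sin(7x)^(4x)
  Then ln(L) = lim(x→0) [exponent × ln(base)]
  Evaluate using L'Hôpital or standard limits, then exponentiate.
  L = 1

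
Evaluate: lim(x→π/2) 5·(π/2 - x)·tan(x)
This is a 0·∞ indeterminate form.

Rewrite 0·∞ as a quotient (0/0 or ∞/∞ form), then apply L'Hôpital's rule:
  lim(x→π/2) 5·(π/2 - x)·tan(x) = 5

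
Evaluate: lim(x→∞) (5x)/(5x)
This is an ∞/∞ indeterminate form.

Apply L'Hôpital's rule: differentiate numerator and denominator separately.
  f(x) = 5·x   ⇒   f'(x) = 5
  g(x) = 5·x   ⇒   g'(x) = 5
  lim(x→∞) f'(x)/g'(x) = lim(x→∞) (5)/(5)
  = 1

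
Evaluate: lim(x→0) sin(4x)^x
This is an exponential indeterminate form.

For exponential indeterminate forms, take the natural log:
  Let L = lim(x→0) sin(4x)^x
  Then ln(L) = lim(x→0) [exponent × ln(base)]
  Evaluate using L'Hôpital or standard limits, then exponentiate.
  L = 1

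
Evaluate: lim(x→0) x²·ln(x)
This is a 0·∞ indeterminate form.

Rewrite 0·∞ as a quotient (0/0 or ∞/∞ form), then apply L'Hôpital's rule:
  lim(x→0) x²·ln(x) = 0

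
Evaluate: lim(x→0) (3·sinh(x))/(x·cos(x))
This is a 0/0 indeterminate form.

Apply L'Hôpital's rule: differentiate numerator and denominator separately.
  f(x) = 3·sinh(x)   ⇒   f'(x) = 3·cosh(x)
  g(x) = x·cos(x)   ⇒   g'(x) = -x·sin(x) + cos(x)
  lim(x→0) f'(x)/g'(x) = lim(x→0) (3·cosh(x))/(-x·sin(x) + cos(x))
  = 3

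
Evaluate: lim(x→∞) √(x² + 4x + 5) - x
This is an ∞-∞ indeterminate form.

Combine fractions or rationalize to convert ∞-∞ to 0/0 form:
  lim(x→∞) √(x² + 4x + 5) - x = 2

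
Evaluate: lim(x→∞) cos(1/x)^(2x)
This is an exponential indeterminate form.

For exponential indeterminate forms, take the natural log:
  Let L = lim(x→∞) cos(1/x)^(2x)
  Then ln(L) = lim(x→∞) [exponent × ln(base)]
  Evaluate using L'Hôpital or standard limits, then exponentiate.
  L = 1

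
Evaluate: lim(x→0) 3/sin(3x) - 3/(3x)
This is an ∞-∞ indeterminate form.

Combine fractions or rationalize to convert ∞-∞ to 0/0 form:
  lim(x→0) 3/sin(3x) - 3/(3x) = 0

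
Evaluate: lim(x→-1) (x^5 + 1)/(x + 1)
This is a standard limit.

Factor or rationalize the expression:
  lim(x→-1) (x^5 + 1)/(x + 1) = 5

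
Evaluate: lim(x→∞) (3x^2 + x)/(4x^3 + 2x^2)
This is an ∞/∞ indeterminate form.

Apply L'Hôpital's rule: differentiate numerator and denominator separately.
  f(x) = 3·x^2 + x   ⇒   f'(x) = 6·x + 1
  g(x) = 4·x^3 + 2·x^2   ⇒   g'(x) = 12·x^2 + 4·x
  lim(x→∞) f'(x)/g'(x) = lim(x→∞) (6·x + 1)/(12·x^2 + 4·x)
  = 0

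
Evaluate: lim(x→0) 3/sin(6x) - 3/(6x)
This is an ∞-∞ indeterminate form.

Combine fractions or rationalize to convert ∞-∞ to 0/0 form:
  lim(x→0) 3/sin(6x) - 3/(6x) = 0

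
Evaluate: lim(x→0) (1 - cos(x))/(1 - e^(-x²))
This is a 0/0 indeterminate form.

Apply L'Hôpital's rule: differentiate numerator and denominator separately.
  f(x) = 1 - cos(x)   ⇒   f'(x) = sin(x)
  g(x) = 1 - e^(-x^2)   ⇒   g'(x) = 2·x·e^(-x^2)
  lim(x→0) f'(x)/g'(x) = lim(x→0) (sin(x))/(2·x·e^(-x^2))
  = 1/2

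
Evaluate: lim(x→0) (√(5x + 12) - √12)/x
This is a standard limit.

Factor or rationalize the expression:
  lim(x→0) (√(5x + 12) - √12)/x = 5·sqrt(3)/12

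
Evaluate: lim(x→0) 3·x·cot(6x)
This is a 0·∞ indeterminate form.

Rewrite 0·∞ as a quotient (0/0 or ∞/∞ form), then apply L'Hôpital's rule:
  lim(x→0) 3·x·cot(6x) = 1/2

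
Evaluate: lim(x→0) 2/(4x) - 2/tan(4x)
This is an ∞-∞ indeterminate form.

Combine fractions or rationalize to convert ∞-∞ to 0/0 form:
  lim(x→0) 2/(4x) - 2/tan(4x) = 0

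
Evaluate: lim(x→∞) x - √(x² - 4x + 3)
This is an ∞-∞ indeterminate form.

Combine fractions or rationalize to convert ∞-∞ to 0/0 form:
  lim(x→∞) x - √(x² - 4x + 3) = 2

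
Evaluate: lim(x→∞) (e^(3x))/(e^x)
This is an ∞/∞ indeterminate form.

Apply L'Hôpital's rule: differentiate numerator and denominator separately.
  f(x) = e^(3·x)   ⇒   f'(x) = 3·e^(3·x)
  g(x) = e^(x)   ⇒   g'(x) = e^(x)
  lim(x→∞) f'(x)/g'(x) = lim(x→∞) (3·e^(3·x))/(e^(x))
  = ∞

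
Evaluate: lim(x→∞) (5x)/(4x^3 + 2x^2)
This is an ∞/∞ indeterminate form.

Apply L'Hôpital's rule: differentiate numerator and denominator separately.
  f(x) = 5·x   ⇒   f'(x) = 5
  g(x) = 4·x^3 + 2·x^2   ⇒   g'(x) = 12·x^2 + 4·x
  lim(x→∞) f'(x)/g'(x) = lim(x→∞) (5)/(12·x^2 + 4·x)
  = 0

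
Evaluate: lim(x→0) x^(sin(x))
This is an exponential indeterminate form.

For exponential indeterminate forms, take the natural log:
  Let L = lim(x→0) x^(sin(x))
  Then ln(L) = lim(x→0) [exponent × ln(base)]
  Evaluate using L'Hôpital or standard limits, then exponentiate.
  L = 1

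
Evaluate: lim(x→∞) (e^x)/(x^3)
This is an ∞/∞ indeterminate form.

Apply L'Hôpital's rule: differentiate numerator and denominator separately.
  f(x) = e^(x)   ⇒   f'(x) = e^(x)
  g(x) = x^3   ⇒   g'(x) = 3·x^2
  lim(x→∞) f'(x)/g'(x) = lim(x→∞) (e^(x))/(3·x^2)
  = ∞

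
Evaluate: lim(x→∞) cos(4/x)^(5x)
This is an exponential indeterminate form.

For exponential indeterminate forms, take the natural log:
  Let L = lim(x→∞) cos(4/x)^(5x)
  Then ln(L) = lim(x→∞) [exponent × ln(base)]
  Evaluate using L'Hôpital or standard limits, then exponentiate.
  L = 1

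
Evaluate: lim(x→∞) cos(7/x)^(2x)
This is an exponential indeterminate form.

For exponential indeterminate forms, take the natural log:
  Let L = lim(x→∞) cos(7/x)^(2x)
  Then ln(L) = lim(x→∞) [exponent × ln(base)]
  Evaluate using L'Hôpital or standard limits, then exponentiate.
  L = 1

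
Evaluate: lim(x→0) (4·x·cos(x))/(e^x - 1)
This is a 0/0 indeterminate form.

Apply L'Hôpital's rule: differentiate numerator and denominator separately.
  f(x) = 4·x·cos(x)   ⇒   f'(x) = -4·x·sin(x) + 4·cos(x)
  g(x) = e^(x) - 1   ⇒   g'(x) = e^(x)
  lim(x→0) f'(x)/g'(x) = lim(x→0) (-4·x·sin(x) + 4·cos(x))/(e^(x))
  = 4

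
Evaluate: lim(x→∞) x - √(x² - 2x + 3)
This is an ∞-∞ indeterminate form.

Combine fractions or rationalize to convert ∞-∞ to 0/0 form:
  lim(x→∞) x - √(x² - 2x + 3) = 1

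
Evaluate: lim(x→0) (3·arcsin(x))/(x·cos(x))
This is a 0/0 indeterminate form.

Apply L'Hôpital's rule: differentiate numerator and denominator separately.
  f(x) = 3·asin(x)   ⇒   f'(x) = 3/sqrt(1 - x^2)
  g(x) = x·cos(x)   ⇒   g'(x) = -x·sin(x) + cos(x)
  lim(x→0) f'(x)/g'(x) = lim(x→0) (3/sqrt(1 - x^2))/(-x·sin(x) + cos(x))
  = 3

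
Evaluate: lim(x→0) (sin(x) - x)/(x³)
This is a 0/0 indeterminate form.

Apply L'Hôpital's rule: differentiate numerator and denominator separately.
  f(x) = -x + sin(x)   ⇒   f'(x) = cos(x) - 1
  g(x) = x^3   ⇒   g'(x) = 3·x^2
  lim(x→0) f'(x)/g'(x) = lim(x→0) (cos(x) - 1)/(3·x^2)
  = -1/6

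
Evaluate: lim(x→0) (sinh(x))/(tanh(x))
This is a 0/0 indeterminate form.

Apply L'Hôpital's rule: differentiate numerator and denominator separately.
  f(x) = sinh(x)   ⇒   f'(x) = cosh(x)
  g(x) = tanh(x)   ⇒   g'(x) = 1 - tanh(x)^2
  lim(x→0) f'(x)/g'(x) = lim(x→0) (cosh(x))/(1 - tanh(x)^2)
  = 1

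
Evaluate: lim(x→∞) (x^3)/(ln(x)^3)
This is an ∞/∞ indeterminate form.

Apply L'Hôpital's rule: differentiate numerator and denominator separately.
  f(x) = x^3   ⇒   f'(x) = 3·x^2
  g(x) = ln(x)^3   ⇒   g'(x) = 3·ln(x)^2/x
  lim(x→∞) f'(x)/g'(x) = lim(x→∞) (3·x^2)/(3·ln(x)^2/x)
  = ∞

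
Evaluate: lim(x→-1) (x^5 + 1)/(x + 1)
This is a standard limit.

Factor or rationalize the expression:
  lim(x→-1) (x^5 + 1)/(x + 1) = 5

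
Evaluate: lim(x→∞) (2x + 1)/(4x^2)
This is an ∞/∞ indeterminate form.

Apply L'Hôpital's rule: differentiate numerator and denominator separately.
  f(x) = 2·x + 1   ⇒   f'(x) = 2
  g(x) = 4·x^2   ⇒   g'(x) = 8·x
  lim(x→∞) f'(x)/g'(x) = lim(x→∞) (2)/(8·x)
  = 0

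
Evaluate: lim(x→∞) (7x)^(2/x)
This is an exponential indeterminate form.

For exponential indeterminate forms, take the natural log:
  Let L = lim(x→∞) (7x)^(2/x)
  Then ln(L) = lim(x→∞) [exponent × ln(base)]
  Evaluate using L'Hôpital or standard limits, then exponentiate.
  L = 1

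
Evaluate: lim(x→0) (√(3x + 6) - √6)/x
This is a standard limit.

Factor or rationalize the expression:
  lim(x→0) (√(3x + 6) - √6)/x = sqrt(6)/4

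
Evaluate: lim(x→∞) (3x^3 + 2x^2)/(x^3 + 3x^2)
This is an ∞/∞ indeterminate form.

Apply L'Hôpital's rule: differentiate numerator and denominator separately.
  f(x) = 3·x^3 + 2·x^2   ⇒   f'(x) = 9·x^2 + 4·x
  g(x) = x^3 + 3·x^2   ⇒   g'(x) = 3·x^2 + 6·x
  lim(x→∞) f'(x)/g'(x) = lim(x→∞) (9·x^2 + 4·x)/(3·x^2 + 6·x)
  = 3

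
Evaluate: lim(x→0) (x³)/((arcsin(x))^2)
This is a 0/0 indeterminate form.

Apply L'Hôpital's rule: differentiate numerator and denominator separately.
  f(x) = x^3   ⇒   f'(x) = 3·x^2
  g(x) = asin(x)^2   ⇒   g'(x) = 2·asin(x)/sqrt(1 - x^2)
  lim(x→0) f'(x)/g'(x) = lim(x→0) (3·x^2)/(2·asin(x)/sqrt(1 - x^2))
  = 0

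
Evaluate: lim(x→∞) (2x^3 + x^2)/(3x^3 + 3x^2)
This is an ∞/∞ indeterminate form.

Apply L'Hôpital's rule: differentiate numerator and denominator separately.
  f(x) = 2·x^3 + x^2   ⇒   f'(x) = 6·x^2 + 2·x
  g(x) = 3·x^3 + 3·x^2   ⇒   g'(x) = 9·x^2 + 6·x
  lim(x→∞) f'(x)/g'(x) = lim(x→∞) (6·x^2 + 2·x)/(9·x^2 + 6·x)
  = 2/3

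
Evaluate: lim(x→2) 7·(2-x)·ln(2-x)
This is a 0·∞ indeterminate form.

Rewrite 0·∞ as a quotient (0/0 or ∞/∞ form), then apply L'Hôpital's rule:
  lim(x→2) 7·(2-x)·ln(2-x) = 0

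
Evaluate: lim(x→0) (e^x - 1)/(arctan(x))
This is a 0/0 indeterminate form.

Apply L'Hôpital's rule: differentiate numerator and denominator separately.
  f(x) = e^(x) - 1   ⇒   f'(x) = e^(x)
  g(x) = atan(x)   ⇒   g'(x) = 1/(x^2 + 1)
  lim(x→0) f'(x)/g'(x) = lim(x→0) (e^(x))/(1/(x^2 + 1))
  = 1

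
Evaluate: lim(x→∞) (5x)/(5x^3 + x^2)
This is an ∞/∞ indeterminate form.

Apply L'Hôpital's rule: differentiate numerator and denominator separately.
  f(x) = 5·x   ⇒   f'(x) = 5
  g(x) = 5·x^3 + x^2   ⇒   g'(x) = 15·x^2 + 2·x
  lim(x→∞) f'(x)/g'(x) = lim(x→∞) (5)/(15·x^2 + 2·x)
  = 0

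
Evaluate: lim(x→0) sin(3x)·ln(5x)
This is a 0·∞ indeterminate form.

Rewrite 0·∞ as a quotient (0/0 or ∞/∞ form), then apply L'Hôpital's rule:
  lim(x→0) sin(3x)·ln(5x) = 0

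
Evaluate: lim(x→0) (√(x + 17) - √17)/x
This is a standard limit.

Factor or rationalize the expression:
  lim(x→0) (√(x + 17) - √17)/x = sqrt(17)/34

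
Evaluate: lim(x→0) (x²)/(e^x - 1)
This is a 0/0 indeterminate form.

Apply L'Hôpital's rule: differentiate numerator and denominator separately.
  f(x) = x^2   ⇒   f'(x) = 2·x
  g(x) = e^(x) - 1   ⇒   g'(x) = e^(x)
  lim(x→0) f'(x)/g'(x) = lim(x→0) (2·x)/(e^(x))
  = 0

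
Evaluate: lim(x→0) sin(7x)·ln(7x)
This is a 0·∞ indeterminate form.

Rewrite 0·∞ as a quotient (0/0 or ∞/∞ form), then apply L'Hôpital's rule:
  lim(x→0) sin(7x)·ln(7x) = 0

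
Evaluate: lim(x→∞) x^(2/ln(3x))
This is an exponential indeterminate form.

For exponential indeterminate forms, take the natural log:
  Let L = lim(x→∞) x^(2/ln(3x))
  Then ln(L) = lim(x→∞) [exponent × ln(base)]
  Evaluate using L'Hôpital or standard limits, then exponentiate.
  L = e²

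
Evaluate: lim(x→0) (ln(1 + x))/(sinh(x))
This is a 0/0 indeterminate form.

Apply L'Hôpital's rule: differentiate numerator and denominator separately.
  f(x) = ln(x + 1)   ⇒   f'(x) = 1/(x + 1)
  g(x) = sinh(x)   ⇒   g'(x) = cosh(x)
  lim(x→0) f'(x)/g'(x) = lim(x→0) (1/(x + 1))/(cosh(x))
  = 1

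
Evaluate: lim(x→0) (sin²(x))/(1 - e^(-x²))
This is a 0/0 indeterminate form.

Apply L'Hôpital's rule: differentiate numerator and denominator separately.
  f(x) = sin(x)^2   ⇒   f'(x) = 2·sin(x)·cos(x)
  g(x) = 1 - e^(-x^2)   ⇒   g'(x) = 2·x·e^(-x^2)
  lim(x→0) f'(x)/g'(x) = lim(x→0) (2·sin(x)·cos(x))/(2·x·e^(-x^2))
  = 1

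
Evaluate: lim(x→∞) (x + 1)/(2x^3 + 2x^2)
This is an ∞/∞ indeterminate form.

Apply L'Hôpital's rule: differentiate numerator and denominator separately.
  f(x) = x + 1   ⇒   f'(x) = 1
  g(x) = 2·x^3 + 2·x^2   ⇒   g'(x) = 6·x^2 + 4·x
  lim(x→∞) f'(x)/g'(x) = lim(x→∞) (1)/(6·x^2 + 4·x)
  = 0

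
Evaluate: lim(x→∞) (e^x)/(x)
This is an ∞/∞ indeterminate form.

Apply L'Hôpital's rule: differentiate numerator and denominator separately.
  f(x) = e^(x)   ⇒   f'(x) = e^(x)
  g(x) = x   ⇒   g'(x) = 1
  lim(x→∞) f'(x)/g'(x) = lim(x→∞) (e^(x))/(1)
  = ∞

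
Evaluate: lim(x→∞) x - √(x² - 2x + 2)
This is an ∞-∞ indeterminate form.

Combine fractions or rationalize to convert ∞-∞ to 0/0 form:
  lim(x→∞) x - √(x² - 2x + 2) = 1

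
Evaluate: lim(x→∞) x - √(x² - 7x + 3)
This is an ∞-∞ indeterminate form.

Combine fractions or rationalize to convert ∞-∞ to 0/0 form:
  lim(x→∞) x - √(x² - 7x + 3) = 7/2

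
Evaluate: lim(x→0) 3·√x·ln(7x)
This is a 0·∞ indeterminate form.

Rewrite 0·∞ as a quotient (0/0 or ∞/∞ form), then apply L'Hôpital's rule:
  lim(x→0) 3·√x·ln(7x) = 0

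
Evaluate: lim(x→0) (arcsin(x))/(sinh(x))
This is a 0/0 indeterminate form.

Apply L'Hôpital's rule: differentiate numerator and denominator separately.
  f(x) = asin(x)   ⇒   f'(x) = 1/sqrt(1 - x^2)
  g(x) = sinh(x)   ⇒   g'(x) = cosh(x)
  lim(x→0) f'(x)/g'(x) = lim(x→0) (1/sqrt(1 - x^2))/(cosh(x))
  = 1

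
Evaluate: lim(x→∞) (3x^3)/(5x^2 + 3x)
This is an ∞/∞ indeterminate form.

Apply L'Hôpital's rule: differentiate numerator and denominator separately.
  f(x) = 3·x^3   ⇒   f'(x) = 9·x^2
  g(x) = 5·x^2 + 3·x   ⇒   g'(x) = 10·x + 3
  lim(x→∞) f'(x)/g'(x) = lim(x→∞) (9·x^2)/(10·x + 3)
  = ∞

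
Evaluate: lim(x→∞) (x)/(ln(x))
This is an ∞/∞ indeterminate form.

Apply L'Hôpital's rule: differentiate numerator and denominator separately.
  f(x) = x   ⇒   f'(x) = 1
  g(x) = ln(x)   ⇒   g'(x) = 1/x
  lim(x→∞) f'(x)/g'(x) = lim(x→∞) (1)/(1/x)
  = ∞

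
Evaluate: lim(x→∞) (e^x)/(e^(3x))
This is an ∞/∞ indeterminate form.

Apply L'Hôpital's rule: differentiate numerator and denominator separately.
  f(x) = e^(x)   ⇒   f'(x) = e^(x)
  g(x) = e^(3·x)   ⇒   g'(x) = 3·e^(3·x)
  lim(x→∞) f'(x)/g'(x) = lim(x→∞) (e^(x))/(3·e^(3·x))
  = 0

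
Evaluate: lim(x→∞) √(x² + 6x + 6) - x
This is an ∞-∞ indeterminate form.

Combine fractions or rationalize to convert ∞-∞ to 0/0 form:
  lim(x→∞) √(x² + 6x + 6) - x = 3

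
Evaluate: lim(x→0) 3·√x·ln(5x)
This is a 0·∞ indeterminate form.

Rewrite 0·∞ as a quotient (0/0 or ∞/∞ form), then apply L'Hôpital's rule:
  lim(x→0) 3·√x·ln(5x) = 0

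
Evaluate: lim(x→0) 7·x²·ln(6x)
This is a 0·∞ indeterminate form.

Rewrite 0·∞ as a quotient (0/0 or ∞/∞ form), then apply L'Hôpital's rule:
  lim(x→0) 7·x²·ln(6x) = 0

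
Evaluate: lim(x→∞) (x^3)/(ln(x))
This is an ∞/∞ indeterminate form.

Apply L'Hôpital's rule: differentiate numerator and denominator separately.
  f(x) = x^3   ⇒   f'(x) = 3·x^2
  g(x) = ln(x)   ⇒   g'(x) = 1/x
  lim(x→∞) f'(x)/g'(x) = lim(x→∞) (3·x^2)/(1/x)
  = ∞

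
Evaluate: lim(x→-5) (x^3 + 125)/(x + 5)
This is a standard limit.

Factor or rationalize the expression:
  lim(x→-5) (x^3 + 125)/(x + 5) = 75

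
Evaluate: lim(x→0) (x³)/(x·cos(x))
This is a 0/0 indeterminate form.

Apply L'Hôpital's rule: differentiate numerator and denominator separately.
  f(x) = x^3   ⇒   f'(x) = 3·x^2
  g(x) = x·cos(x)   ⇒   g'(x) = -x·sin(x) + cos(x)
  lim(x→0) f'(x)/g'(x) = lim(x→0) (3·x^2)/(-x·sin(x) + cos(x))
  = 0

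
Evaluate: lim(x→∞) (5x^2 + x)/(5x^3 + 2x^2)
This is an ∞/∞ indeterminate form.

Apply L'Hôpital's rule: differentiate numerator and denominator separately.
  f(x) = 5·x^2 + x   ⇒   f'(x) = 10·x + 1
  g(x) = 5·x^3 + 2·x^2   ⇒   g'(x) = 15·x^2 + 4·x
  lim(x→∞) f'(x)/g'(x) = lim(x→∞) (10·x + 1)/(15·x^2 + 4·x)
  = 0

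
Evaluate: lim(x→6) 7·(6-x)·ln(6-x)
This is a 0·∞ indeterminate form.

Rewrite 0·∞ as a quotient (0/0 or ∞/∞ form), then apply L'Hôpital's rule:
  lim(x→6) 7·(6-x)·ln(6-x) = 0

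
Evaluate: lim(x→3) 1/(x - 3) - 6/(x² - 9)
This is an ∞-∞ indeterminate form.

Combine fractions or rationalize to convert ∞-∞ to 0/0 form:
  lim(x→3) 1/(x - 3) - 6/(x² - 9) = 1/6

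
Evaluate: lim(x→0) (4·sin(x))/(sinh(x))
This is a 0/0 indeterminate form.

Apply L'Hôpital's rule: differentiate numerator and denominator separately.
  f(x) = 4·sin(x)   ⇒   f'(x) = 4·cos(x)
  g(x) = sinh(x)   ⇒   g'(x) = cosh(x)
  lim(x→0) f'(x)/g'(x) = lim(x→0) (4·cos(x))/(cosh(x))
  = 4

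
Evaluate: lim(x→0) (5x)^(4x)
This is an exponential indeterminate form.

For exponential indeterminate forms, take the natural log:
  Let L = lim(x→0) (5x)^(4x)
  Then ln(L) = lim(x→0) [exponent × ln(base)]
  Evaluate using L'Hôpital or standard limits, then exponentiate.
  L = 1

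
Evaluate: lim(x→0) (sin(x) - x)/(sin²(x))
This is a 0/0 indeterminate form.

Apply L'Hôpital's rule: differentiate numerator and denominator separately.
  f(x) = -x + sin(x)   ⇒   f'(x) = cos(x) - 1
  g(x) = sin(x)^2   ⇒   g'(x) = 2·sin(x)·cos(x)
  lim(x→0) f'(x)/g'(x) = lim(x→0) (cos(x) - 1)/(2·sin(x)·cos(x))
  = 0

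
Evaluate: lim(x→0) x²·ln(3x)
This is a 0·∞ indeterminate form.

Rewrite 0·∞ as a quotient (0/0 or ∞/∞ form), then apply L'Hôpital's rule:
  lim(x→0) x²·ln(3x) = 0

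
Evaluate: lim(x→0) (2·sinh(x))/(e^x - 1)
This is a 0/0 indeterminate form.

Apply L'Hôpital's rule: differentiate numerator and denominator separately.
  f(x) = 2·sinh(x)   ⇒   f'(x) = 2·cosh(x)
  g(x) = e^(x) - 1   ⇒   g'(x) = e^(x)
  lim(x→0) f'(x)/g'(x) = lim(x→0) (2·cosh(x))/(e^(x))
  = 2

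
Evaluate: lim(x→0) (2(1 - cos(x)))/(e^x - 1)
This is a 0/0 indeterminate form.

Apply L'Hôpital's rule: differentiate numerator and denominator separately.
  f(x) = 2 - 2·cos(x)   ⇒   f'(x) = 2·sin(x)
  g(x) = e^(x) - 1   ⇒   g'(x) = e^(x)
  lim(x→0) f'(x)/g'(x) = lim(x→0) (2·sin(x))/(e^(x))
  = 0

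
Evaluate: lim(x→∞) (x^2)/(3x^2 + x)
This is an ∞/∞ indeterminate form.

Apply L'Hôpital's rule: differentiate numerator and denominator separately.
  f(x) = x^2   ⇒   f'(x) = 2·x
  g(x) = 3·x^2 + x   ⇒   g'(x) = 6·x + 1
  lim(x→∞) f'(x)/g'(x) = lim(x→∞) (2·x)/(6·x + 1)
  = 1/3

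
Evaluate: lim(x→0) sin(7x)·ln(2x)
This is a 0·∞ indeterminate form.

Rewrite 0·∞ as a quotient (0/0 or ∞/∞ form), then apply L'Hôpital's rule:
  lim(x→0) sin(7x)·ln(2x) = 0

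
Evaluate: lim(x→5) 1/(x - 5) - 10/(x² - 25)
This is an ∞-∞ indeterminate form.

Combine fractions or rationalize to convert ∞-∞ to 0/0 form:
  lim(x→5) 1/(x - 5) - 10/(x² - 25) = 1/10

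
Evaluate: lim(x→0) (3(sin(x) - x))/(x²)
This is a 0/0 indeterminate form.

Apply L'Hôpital's rule: differentiate numerator and denominator separately.
  f(x) = -3·x + 3·sin(x)   ⇒   f'(x) = 3·cos(x) - 3
  g(x) = x^2   ⇒   g'(x) = 2·x
  lim(x→0) f'(x)/g'(x) = lim(x→0) (3·cos(x) - 3)/(2·x)
  = 0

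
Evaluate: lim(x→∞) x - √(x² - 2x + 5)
This is an ∞-∞ indeterminate form.

Combine fractions or rationalize to convert ∞-∞ to 0/0 form:
  lim(x→∞) x - √(x² - 2x + 5) = 1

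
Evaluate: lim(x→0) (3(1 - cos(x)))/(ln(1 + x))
This is a 0/0 indeterminate form.

Apply L'Hôpital's rule: differentiate numerator and denominator separately.
  f(x) = 3 - 3·cos(x)   ⇒   f'(x) = 3·sin(x)
  g(x) = ln(x + 1)   ⇒   g'(x) = 1/(x + 1)
  lim(x→0) f'(x)/g'(x) = lim(x→0) (3·sin(x))/(1/(x + 1))
  = 0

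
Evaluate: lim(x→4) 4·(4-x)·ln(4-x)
This is a 0·∞ indeterminate form.

Rewrite 0·∞ as a quotient (0/0 or ∞/∞ form), then apply L'Hôpital's rule:
  lim(x→4) 4·(4-x)·ln(4-x) = 0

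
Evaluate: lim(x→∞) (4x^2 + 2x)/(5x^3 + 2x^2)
This is an ∞/∞ indeterminate form.

Apply L'Hôpital's rule: differentiate numerator and denominator separately.
  f(x) = 4·x^2 + 2·x   ⇒   f'(x) = 8·x + 2
  g(x) = 5·x^3 + 2·x^2   ⇒   g'(x) = 15·x^2 + 4·x
  lim(x→∞) f'(x)/g'(x) = lim(x→∞) (8·x + 2)/(15·x^2 + 4·x)
  = 0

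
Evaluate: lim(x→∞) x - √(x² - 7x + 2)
This is an ∞-∞ indeterminate form.

Combine fractions or rationalize to convert ∞-∞ to 0/0 form:
  lim(x→∞) x - √(x² - 7x + 2) = 7/2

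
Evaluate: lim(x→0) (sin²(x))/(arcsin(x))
This is a 0/0 indeterminate form.

Apply L'Hôpital's rule: differentiate numerator and denominator separately.
  f(x) = sin(x)^2   ⇒   f'(x) = 2·sin(x)·cos(x)
  g(x) = asin(x)   ⇒   g'(x) = 1/sqrt(1 - x^2)
  lim(x→0) f'(x)/g'(x) = lim(x→0) (2·sin(x)·cos(x))/(1/sqrt(1 - x^2))
  = 0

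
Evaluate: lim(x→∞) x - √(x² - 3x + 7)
This is an ∞-∞ indeterminate form.

Combine fractions or rationalize to convert ∞-∞ to 0/0 form:
  lim(x→∞) x - √(x² - 3x + 7) = 3/2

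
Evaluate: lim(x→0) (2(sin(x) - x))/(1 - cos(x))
This is a 0/0 indeterminate form.

Apply L'Hôpital's rule: differentiate numerator and denominator separately.
  f(x) = -2·x + 2·sin(x)   ⇒   f'(x) = 2·cos(x) - 2
  g(x) = 1 - cos(x)   ⇒   g'(x) = sin(x)
  lim(x→0) f'(x)/g'(x) = lim(x→0) (2·cos(x) - 2)/(sin(x))
  = 0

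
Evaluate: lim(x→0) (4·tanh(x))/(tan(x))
This is a 0/0 indeterminate form.

Apply L'Hôpital's rule: differentiate numerator and denominator separately.
  f(x) = 4·tanh(x)   ⇒   f'(x) = 4 - 4·tanh(x)^2
  g(x) = tan(x)   ⇒   g'(x) = tan(x)^2 + 1
  lim(x→0) f'(x)/g'(x) = lim(x→0) (4 - 4·tanh(x)^2)/(tan(x)^2 + 1)
  = 4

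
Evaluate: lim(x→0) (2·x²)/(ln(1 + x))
This is a 0/0 indeterminate form.

Apply L'Hôpital's rule: differentiate numerator and denominator separately.
  f(x) = 2·x^2   ⇒   f'(x) = 4·x
  g(x) = ln(x + 1)   ⇒   g'(x) = 1/(x + 1)
  lim(x→0) f'(x)/g'(x) = lim(x→0) (4·x)/(1/(x + 1))
  = 0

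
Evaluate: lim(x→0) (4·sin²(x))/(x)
This is a 0/0 indeterminate form.

Apply L'Hôpital's rule: differentiate numerator and denominator separately.
  f(x) = 4·sin(x)^2   ⇒   f'(x) = 8·sin(x)·cos(x)
  g(x) = x   ⇒   g'(x) = 1
  lim(x→0) f'(x)/g'(x) = lim(x→0) (8·sin(x)·cos(x))/(1)
  = 0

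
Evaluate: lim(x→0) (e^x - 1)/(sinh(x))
This is a 0/0 indeterminate form.

Apply L'Hôpital's rule: differentiate numerator and denominator separately.
  f(x) = e^(x) - 1   ⇒   f'(x) = e^(x)
  g(x) = sinh(x)   ⇒   g'(x) = cosh(x)
  lim(x→0) f'(x)/g'(x) = lim(x→0) (e^(x))/(cosh(x))
  = 1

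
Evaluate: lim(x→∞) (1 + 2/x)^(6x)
This is an exponential indeterminate form.

For exponential indeterminate forms, take the natural log:
  Let L = lim(x→∞) (1 + 2/x)^(6x)
  Then ln(L) = lim(x→∞) [exponent × ln(base)]
  Evaluate using L'Hôpital or standard limits, then exponentiate.
  L = e^(12)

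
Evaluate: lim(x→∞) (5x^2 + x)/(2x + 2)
This is an ∞/∞ indeterminate form.

Apply L'Hôpital's rule: differentiate numerator and denominator separately.
  f(x) = 5·x^2 + x   ⇒   f'(x) = 10·x + 1
  g(x) = 2·x + 2   ⇒   g'(x) = 2
  lim(x→∞) f'(x)/g'(x) = lim(x→∞) (10·x + 1)/(2)
  = ∞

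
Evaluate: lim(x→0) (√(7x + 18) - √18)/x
This is a standard limit.

Factor or rationalize the expression:
  lim(x→0) (√(7x + 18) - √18)/x = 7·sqrt(2)/12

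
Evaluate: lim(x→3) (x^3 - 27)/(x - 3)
This is a standard limit.

Factor or rationalize the expression:
  lim(x→3) (x^3 - 27)/(x - 3) = 27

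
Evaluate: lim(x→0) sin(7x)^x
This is an exponential indeterminate form.

For exponential indeterminate forms, take the natural log:
  Let L = lim(x→0) sin(7x)^x
  Then ln(L) = lim(x→0) [exponent × ln(base)]
  Evaluate using L'Hôpital or standard limits, then exponentiate.
  L = 1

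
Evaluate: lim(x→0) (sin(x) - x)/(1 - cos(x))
This is a 0/0 indeterminate form.

Apply L'Hôpital's rule: differentiate numerator and denominator separately.
  f(x) = -x + sin(x)   ⇒   f'(x) = cos(x) - 1
  g(x) = 1 - cos(x)   ⇒   g'(x) = sin(x)
  lim(x→0) f'(x)/g'(x) = lim(x→0) (cos(x) - 1)/(sin(x))
  = 0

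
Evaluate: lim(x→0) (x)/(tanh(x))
This is a 0/0 indeterminate form.

Apply L'Hôpital's rule: differentiate numerator and denominator separately.
  f(x) = x   ⇒   f'(x) = 1
  g(x) = tanh(x)   ⇒   g'(x) = 1 - tanh(x)^2
  lim(x→0) f'(x)/g'(x) = lim(x→0) (1)/(1 - tanh(x)^2)
  = 1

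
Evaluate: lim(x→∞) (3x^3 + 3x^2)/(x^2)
This is an ∞/∞ indeterminate form.

Apply L'Hôpital's rule: differentiate numerator and denominator separately.
  f(x) = 3·x^3 + 3·x^2   ⇒   f'(x) = 9·x^2 + 6·x
  g(x) = x^2   ⇒   g'(x) = 2·x
  lim(x→∞) f'(x)/g'(x) = lim(x→∞) (9·x^2 + 6·x)/(2·x)
  = ∞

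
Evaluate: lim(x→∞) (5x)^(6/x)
This is an exponential indeterminate form.

For exponential indeterminate forms, take the natural log:
  Let L = lim(x→∞) (5x)^(6/x)
  Then ln(L) = lim(x→∞) [exponent × ln(base)]
  Evaluate using L'Hôpital or standard limits, then exponentiate.
  L = 1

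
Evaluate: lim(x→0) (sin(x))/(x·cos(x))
This is a 0/0 indeterminate form.

Apply L'Hôpital's rule: differentiate numerator and denominator separately.
  f(x) = sin(x)   ⇒   f'(x) = cos(x)
  g(x) = x·cos(x)   ⇒   g'(x) = -x·sin(x) + cos(x)
  lim(x→0) f'(x)/g'(x) = lim(x→0) (cos(x))/(-x·sin(x) + cos(x))
  = 1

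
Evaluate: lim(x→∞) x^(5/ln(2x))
This is an exponential indeterminate form.

For exponential indeterminate forms, take the natural log:
  Let L = lim(x→∞) x^(5/ln(2x))
  Then ln(L) = lim(x→∞) [exponent × ln(base)]
  Evaluate using L'Hôpital or standard limits, then exponentiate.
  L = e^(5)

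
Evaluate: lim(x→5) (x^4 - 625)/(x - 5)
This is a standard limit.

Factor or rationalize the expression:
  lim(x→5) (x^4 - 625)/(x - 5) = 500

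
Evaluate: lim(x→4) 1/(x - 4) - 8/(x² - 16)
This is an ∞-∞ indeterminate form.

Combine fractions or rationalize to convert ∞-∞ to 0/0 form:
  lim(x→4) 1/(x - 4) - 8/(x² - 16) = 1/8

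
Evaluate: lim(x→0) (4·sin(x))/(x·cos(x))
This is a 0/0 indeterminate form.

Apply L'Hôpital's rule: differentiate numerator and denominator separately.
  f(x) = 4·sin(x)   ⇒   f'(x) = 4·cos(x)
  g(x) = x·cos(x)   ⇒   g'(x) = -x·sin(x) + cos(x)
  lim(x→0) f'(x)/g'(x) = lim(x→0) (4·cos(x))/(-x·sin(x) + cos(x))
  = 4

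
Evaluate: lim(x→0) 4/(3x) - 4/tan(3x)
This is an ∞-∞ indeterminate form.

Combine fractions or rationalize to convert ∞-∞ to 0/0 form:
  lim(x→0) 4/(3x) - 4/tan(3x) = 0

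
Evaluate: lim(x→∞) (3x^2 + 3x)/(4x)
This is an ∞/∞ indeterminate form.

Apply L'Hôpital's rule: differentiate numerator and denominator separately.
  f(x) = 3·x^2 + 3·x   ⇒   f'(x) = 6·x + 3
  g(x) = 4·x   ⇒   g'(x) = 4
  lim(x→∞) f'(x)/g'(x) = lim(x→∞) (6·x + 3)/(4)
  = ∞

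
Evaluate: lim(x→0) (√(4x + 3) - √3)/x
This is a standard limit.

Factor or rationalize the expression:
  lim(x→0) (√(4x + 3) - √3)/x = 2·sqrt(3)/3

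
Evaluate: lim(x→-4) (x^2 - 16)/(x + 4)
This is a standard limit.

Factor or rationalize the expression:
  lim(x→-4) (x^2 - 16)/(x + 4) = -8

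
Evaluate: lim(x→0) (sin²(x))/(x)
This is a 0/0 indeterminate form.

Apply L'Hôpital's rule: differentiate numerator and denominator separately.
  f(x) = sin(x)^2   ⇒   f'(x) = 2·sin(x)·cos(x)
  g(x) = x   ⇒   g'(x) = 1
  lim(x→0) f'(x)/g'(x) = lim(x→0) (2·sin(x)·cos(x))/(1)
  = 0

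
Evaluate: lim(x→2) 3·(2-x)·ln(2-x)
This is a 0·∞ indeterminate form.

Rewrite 0·∞ as a quotient (0/0 or ∞/∞ form), then apply L'Hôpital's rule:
  lim(x→2) 3·(2-x)·ln(2-x) = 0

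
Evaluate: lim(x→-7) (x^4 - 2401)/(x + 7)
This is a standard limit.

Factor or rationalize the expression:
  lim(x→-7) (x^4 - 2401)/(x + 7) = -1372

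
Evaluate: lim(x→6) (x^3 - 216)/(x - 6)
This is a standard limit.

Factor or rationalize the expression:
  lim(x→6) (x^3 - 216)/(x - 6) = 108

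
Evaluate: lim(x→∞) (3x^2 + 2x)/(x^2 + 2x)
This is an ∞/∞ indeterminate form.

Apply L'Hôpital's rule: differentiate numerator and denominator separately.
  f(x) = 3·x^2 + 2·x   ⇒   f'(x) = 6·x + 2
  g(x) = x^2 + 2·x   ⇒   g'(x) = 2·x + 2
  lim(x→∞) f'(x)/g'(x) = lim(x→∞) (6·x + 2)/(2·x + 2)
  = 3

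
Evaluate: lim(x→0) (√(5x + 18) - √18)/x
This is a standard limit.

Factor or rationalize the expression:
  lim(x→0) (√(5x + 18) - √18)/x = 5·sqrt(2)/12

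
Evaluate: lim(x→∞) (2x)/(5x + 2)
This is an ∞/∞ indeterminate form.

Apply L'Hôpital's rule: differentiate numerator and denominator separately.
  f(x) = 2·x   ⇒   f'(x) = 2
  g(x) = 5·x + 2   ⇒   g'(x) = 5
  lim(x→∞) f'(x)/g'(x) = lim(x→∞) (2)/(5)
  = 2/5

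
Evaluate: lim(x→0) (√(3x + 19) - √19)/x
This is a standard limit.

Factor or rationalize the expression:
  lim(x→0) (√(3x + 19) - √19)/x = 3·sqrt(19)/38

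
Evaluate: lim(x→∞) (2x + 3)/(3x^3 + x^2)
This is an ∞/∞ indeterminate form.

Apply L'Hôpital's rule: differentiate numerator and denominator separately.
  f(x) = 2·x + 3   ⇒   f'(x) = 2
  g(x) = 3·x^3 + x^2   ⇒   g'(x) = 9·x^2 + 2·x
  lim(x→∞) f'(x)/g'(x) = lim(x→∞) (2)/(9·x^2 + 2·x)
  = 0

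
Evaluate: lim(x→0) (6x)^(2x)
This is an exponential indeterminate form.

For exponential indeterminate forms, take the natural log:
  Let L = lim(x→0) (6x)^(2x)
  Then ln(L) = lim(x→0) [exponent × ln(base)]
  Evaluate using L'Hôpital or standard limits, then exponentiate.
  L = 1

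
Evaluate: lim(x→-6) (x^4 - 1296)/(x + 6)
This is a standard limit.

Factor or rationalize the expression:
  lim(x→-6) (x^4 - 1296)/(x + 6) = -864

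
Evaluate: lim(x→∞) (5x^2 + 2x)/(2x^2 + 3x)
This is an ∞/∞ indeterminate form.

Apply L'Hôpital's rule: differentiate numerator and denominator separately.
  f(x) = 5·x^2 + 2·x   ⇒   f'(x) = 10·x + 2
  g(x) = 2·x^2 + 3·x   ⇒   g'(x) = 4·x + 3
  lim(x→∞) f'(x)/g'(x) = lim(x→∞) (10·x + 2)/(4·x + 3)
  = 5/2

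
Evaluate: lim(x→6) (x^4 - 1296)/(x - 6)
This is a standard limit.

Factor or rationalize the expression:
  lim(x→6) (x^4 - 1296)/(x - 6) = 864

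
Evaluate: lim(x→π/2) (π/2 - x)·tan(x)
This is a 0·∞ indeterminate form.

Rewrite 0·∞ as a quotient (0/0 or ∞/∞ form), then apply L'Hôpital's rule:
  lim(x→π/2) (π/2 - x)·tan(x) = 1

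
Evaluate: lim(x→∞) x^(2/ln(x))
This is an exponential indeterminate form.

For exponential indeterminate forms, take the natural log:
  Let L = lim(x→∞) x^(2/ln(x))
  Then ln(L) = lim(x→∞) [exponent × ln(base)]
  Evaluate using L'Hôpital or standard limits, then exponentiate.
  L = e²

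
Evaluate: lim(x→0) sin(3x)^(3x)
This is an exponential indeterminate form.

For exponential indeterminate forms, take the natural log:
  Let L = lim(x→0) sin(3x)^(3x)
  Then ln(L) = lim(x→0) [exponent × ln(base)]
  Evaluate using L'Hôpital or standard limits, then exponentiate.
  L = 1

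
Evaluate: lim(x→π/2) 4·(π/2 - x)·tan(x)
This is a 0·∞ indeterminate form.

Rewrite 0·∞ as a quotient (0/0 or ∞/∞ form), then apply L'Hôpital's rule:
  lim(x→π/2) 4·(π/2 - x)·tan(x) = 4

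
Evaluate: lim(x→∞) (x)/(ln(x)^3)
This is an ∞/∞ indeterminate form.

Apply L'Hôpital's rule: differentiate numerator and denominator separately.
  f(x) = x   ⇒   f'(x) = 1
  g(x) = ln(x)^3   ⇒   g'(x) = 3·ln(x)^2/x
  lim(x→∞) f'(x)/g'(x) = lim(x→∞) (1)/(3·ln(x)^2/x)
  = ∞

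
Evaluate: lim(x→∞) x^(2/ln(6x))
This is an exponential indeterminate form.

For exponential indeterminate forms, take the natural log:
  Let L = lim(x→∞) x^(2/ln(6x))
  Then ln(L) = lim(x→∞) [exponent × ln(base)]
  Evaluate using L'Hôpital or standard limits, then exponentiate.
  L = e²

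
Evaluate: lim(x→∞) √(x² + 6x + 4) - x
This is an ∞-∞ indeterminate form.

Combine fractions or rationalize to convert ∞-∞ to 0/0 form:
  lim(x→∞) √(x² + 6x + 4) - x = 3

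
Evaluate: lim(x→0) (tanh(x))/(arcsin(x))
This is a 0/0 indeterminate form.

Apply L'Hôpital's rule: differentiate numerator and denominator separately.
  f(x) = tanh(x)   ⇒   f'(x) = 1 - tanh(x)^2
  g(x) = asin(x)   ⇒   g'(x) = 1/sqrt(1 - x^2)
  lim(x→0) f'(x)/g'(x) = lim(x→0) (1 - tanh(x)^2)/(1/sqrt(1 - x^2))
  = 1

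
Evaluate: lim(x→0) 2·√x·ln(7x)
This is a 0·∞ indeterminate form.

Rewrite 0·∞ as a quotient (0/0 or ∞/∞ form), then apply L'Hôpital's rule:
  lim(x→0) 2·√x·ln(7x) = 0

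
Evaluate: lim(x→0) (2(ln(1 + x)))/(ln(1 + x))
This is a 0/0 indeterminate form.

Apply L'Hôpital's rule: differentiate numerator and denominator separately.
  f(x) = 2·ln(x + 1)   ⇒   f'(x) = 2/(x + 1)
  g(x) = ln(x + 1)   ⇒   g'(x) = 1/(x + 1)
  lim(x→0) f'(x)/g'(x) = lim(x→0) (2/(x + 1))/(1/(x + 1))
  = 2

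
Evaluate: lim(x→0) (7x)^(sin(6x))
This is an exponential indeterminate form.

For exponential indeterminate forms, take the natural log:
  Let L = lim(x→0) (7x)^(sin(6x))
  Then ln(L) = lim(x→0) [exponent × ln(base)]
  Evaluate using L'Hôpital or standard limits, then exponentiate.
  L = 1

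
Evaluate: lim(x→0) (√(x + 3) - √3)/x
This is a standard limit.

Factor or rationalize the expression:
  lim(x→0) (√(x + 3) - √3)/x = sqrt(3)/6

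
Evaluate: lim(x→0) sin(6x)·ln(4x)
This is a 0·∞ indeterminate form.

Rewrite 0·∞ as a quotient (0/0 or ∞/∞ form), then apply L'Hôpital's rule:
  lim(x→0) sin(6x)·ln(4x) = 0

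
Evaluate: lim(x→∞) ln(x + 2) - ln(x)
This is an ∞-∞ indeterminate form.

Combine fractions or rationalize to convert ∞-∞ to 0/0 form:
  lim(x→∞) ln(x + 2) - ln(x) = 0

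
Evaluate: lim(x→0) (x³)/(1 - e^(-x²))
This is a 0/0 indeterminate form.

Apply L'Hôpital's rule: differentiate numerator and denominator separately.
  f(x) = x^3   ⇒   f'(x) = 3·x^2
  g(x) = 1 - e^(-x^2)   ⇒   g'(x) = 2·x·e^(-x^2)
  lim(x→0) f'(x)/g'(x) = lim(x→0) (3·x^2)/(2·x·e^(-x^2))
  = 0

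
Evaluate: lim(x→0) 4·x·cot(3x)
This is a 0·∞ indeterminate form.

Rewrite 0·∞ as a quotient (0/0 or ∞/∞ form), then apply L'Hôpital's rule:
  lim(x→0) 4·x·cot(3x) = 4/3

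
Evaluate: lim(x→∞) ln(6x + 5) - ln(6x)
This is an ∞-∞ indeterminate form.

Combine fractions or rationalize to convert ∞-∞ to 0/0 form:
  lim(x→∞) ln(6x + 5) - ln(6x) = 0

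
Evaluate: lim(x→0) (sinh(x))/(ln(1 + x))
This is a 0/0 indeterminate form.

Apply L'Hôpital's rule: differentiate numerator and denominator separately.
  f(x) = sinh(x)   ⇒   f'(x) = cosh(x)
  g(x) = ln(x + 1)   ⇒   g'(x) = 1/(x + 1)
  lim(x→0) f'(x)/g'(x) = lim(x→0) (cosh(x))/(1/(x + 1))
  = 1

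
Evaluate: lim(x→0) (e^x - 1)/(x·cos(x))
This is a 0/0 indeterminate form.

Apply L'Hôpital's rule: differentiate numerator and denominator separately.
  f(x) = e^(x) - 1   ⇒   f'(x) = e^(x)
  g(x) = x·cos(x)   ⇒   g'(x) = -x·sin(x) + cos(x)
  lim(x→0) f'(x)/g'(x) = lim(x→0) (e^(x))/(-x·sin(x) + cos(x))
  = 1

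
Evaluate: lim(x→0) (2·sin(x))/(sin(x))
This is a 0/0 indeterminate form.

Apply L'Hôpital's rule: differentiate numerator and denominator separately.
  f(x) = 2·sin(x)   ⇒   f'(x) = 2·cos(x)
  g(x) = sin(x)   ⇒   g'(x) = cos(x)
  lim(x→0) f'(x)/g'(x) = lim(x→0) (2·cos(x))/(cos(x))
  = 2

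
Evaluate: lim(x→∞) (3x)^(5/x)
This is an exponential indeterminate form.

For exponential indeterminate forms, take the natural log:
  Let L = lim(x→∞) (3x)^(5/x)
  Then ln(L) = lim(x→∞) [exponent × ln(base)]
  Evaluate using L'Hôpital or standard limits, then exponentiate.
  L = 1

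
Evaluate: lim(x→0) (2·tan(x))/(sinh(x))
This is a 0/0 indeterminate form.

Apply L'Hôpital's rule: differentiate numerator and denominator separately.
  f(x) = 2·tan(x)   ⇒   f'(x) = 2·tan(x)^2 + 2
  g(x) = sinh(x)   ⇒   g'(x) = cosh(x)
  lim(x→0) f'(x)/g'(x) = lim(x→0) (2·tan(x)^2 + 2)/(cosh(x))
  = 2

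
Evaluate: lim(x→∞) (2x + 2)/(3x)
This is an ∞/∞ indeterminate form.

Apply L'Hôpital's rule: differentiate numerator and denominator separately.
  f(x) = 2·x + 2   ⇒   f'(x) = 2
  g(x) = 3·x   ⇒   g'(x) = 3
  lim(x→∞) f'(x)/g'(x) = lim(x→∞) (2)/(3)
  = 2/3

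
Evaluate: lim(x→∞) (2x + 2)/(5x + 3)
This is an ∞/∞ indeterminate form.

Apply L'Hôpital's rule: differentiate numerator and denominator separately.
  f(x) = 2·x + 2   ⇒   f'(x) = 2
  g(x) = 5·x + 3   ⇒   g'(x) = 5
  lim(x→∞) f'(x)/g'(x) = lim(x→∞) (2)/(5)
  = 2/5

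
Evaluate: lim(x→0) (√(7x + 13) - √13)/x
This is a standard limit.

Factor or rationalize the expression:
  lim(x→0) (√(7x + 13) - √13)/x = 7·sqrt(13)/26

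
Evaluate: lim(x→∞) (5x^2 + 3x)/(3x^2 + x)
This is an ∞/∞ indeterminate form.

Apply L'Hôpital's rule: differentiate numerator and denominator separately.
  f(x) = 5·x^2 + 3·x   ⇒   f'(x) = 10·x + 3
  g(x) = 3·x^2 + x   ⇒   g'(x) = 6·x + 1
  lim(x→∞) f'(x)/g'(x) = lim(x→∞) (10·x + 3)/(6·x + 1)
  = 5/3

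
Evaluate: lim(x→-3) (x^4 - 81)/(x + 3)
This is a standard limit.

Factor or rationalize the expression:
  lim(x→-3) (x^4 - 81)/(x + 3) = -108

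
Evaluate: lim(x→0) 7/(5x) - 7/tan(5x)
This is an ∞-∞ indeterminate form.

Combine fractions or rationalize to convert ∞-∞ to 0/0 form:
  lim(x→0) 7/(5x) - 7/tan(5x) = 0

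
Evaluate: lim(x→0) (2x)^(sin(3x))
This is an exponential indeterminate form.

For exponential indeterminate forms, take the natural log:
  Let L = lim(x→0) (2x)^(sin(3x))
  Then ln(L) = lim(x→0) [exponent × ln(base)]
  Evaluate using L'Hôpital or standard limits, then exponentiate.
  L = 1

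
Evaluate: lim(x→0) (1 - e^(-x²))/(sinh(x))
This is a 0/0 indeterminate form.

Apply L'Hôpital's rule: differentiate numerator and denominator separately.
  f(x) = 1 - e^(-x^2)   ⇒   f'(x) = 2·x·e^(-x^2)
  g(x) = sinh(x)   ⇒   g'(x) = cosh(x)
  lim(x→0) f'(x)/g'(x) = lim(x→0) (2·x·e^(-x^2))/(cosh(x))
  = 0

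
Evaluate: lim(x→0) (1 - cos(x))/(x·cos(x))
This is a 0/0 indeterminate form.

Apply L'Hôpital's rule: differentiate numerator and denominator separately.
  f(x) = 1 - cos(x)   ⇒   f'(x) = sin(x)
  g(x) = x·cos(x)   ⇒   g'(x) = -x·sin(x) + cos(x)
  lim(x→0) f'(x)/g'(x) = lim(x→0) (sin(x))/(-x·sin(x) + cos(x))
  = 0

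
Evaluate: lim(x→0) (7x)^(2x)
This is an exponential indeterminate form.

For exponential indeterminate forms, take the natural log:
  Let L = lim(x→0) (7x)^(2x)
  Then ln(L) = lim(x→0) [exponent × ln(base)]
  Evaluate using L'Hôpital or standard limits, then exponentiate.
  L = 1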